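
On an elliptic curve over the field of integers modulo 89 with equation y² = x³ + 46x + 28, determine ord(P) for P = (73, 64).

2P: tangent at (73, 64): λ = (3·73² + 46)/(2·64) ≡ 13/39. 39⁻¹ ≡ 16 (mod 89) since 39·16 = 624 ≡ 1, so λ ≡ 13·16 ≡ 30.
  x = λ² - 73 - 73 = 900 - 146 ≡ 42; y = λ·(73 - 42) - 64 ≡ 65. → (42, 65)
3P: (42, 65) + (73, 64). λ = (64 - 65)/(73 - 42) ≡ 88/31 mod 89. 31⁻¹ ≡ 23 (mod 89), so λ ≡ 66.
  x = λ² - 42 - 73 = 4356 - 115 ≡ 58; y = λ·(42 - 58) - 65 ≡ 36. → (58, 36)
4P: (58, 36) + (73, 64). λ = (64 - 36)/(73 - 58) ≡ 28/15 mod 89. 15⁻¹ ≡ 6 (mod 89), so λ ≡ 79.
  x = λ² - 58 - 73 = 6241 - 131 ≡ 58; y = λ·(58 - 58) - 36 ≡ 53. → (58, 53)
5P: (58, 53) + (73, 64). λ = (64 - 53)/(73 - 58) ≡ 11/15 mod 89. 15⁻¹ ≡ 6 (mod 89) since 15·6 = 90 ≡ 1, so λ ≡ 66.
  x = λ² - 58 - 73 = 4356 - 131 ≡ 42; y = λ·(58 - 42) - 53 ≡ 24. → (42, 24)
6P: (42, 24) + (73, 64). λ = (64 - 24)/(73 - 42) ≡ 40/31 mod 89. 31⁻¹ ≡ 23 (mod 89) since 31·23 = 713 ≡ 1, so λ ≡ 30.
  x = λ² - 42 - 73 = 900 - 115 ≡ 73; y = λ·(42 - 73) - 24 ≡ 25. → (73, 25)
7P: (73, 25) + (73, 64): same x and y₁ ≡ -y₂, so the sum is 𝒪.
7P = 𝒪, so the order is 7.

7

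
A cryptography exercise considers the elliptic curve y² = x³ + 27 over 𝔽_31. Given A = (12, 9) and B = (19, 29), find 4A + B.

(19, 2)

First 4A:
Repeated addition: build up to 4A.
2A: tangent at (12, 9): λ = (3·12² + 0)/(2·9) ≡ 29/18. 18⁻¹ ≡ 19 (mod 31), so λ ≡ 29·19 ≡ 24.
  x = λ² - 12 - 12 = 576 - 24 ≡ 25; y = λ·(12 - 25) - 9 ≡ 20. → (25, 20)
3A: (25, 20) + (12, 9). λ = (9 - 20)/(12 - 25) ≡ 20/18 mod 31. 18⁻¹ ≡ 19 (mod 31), so λ ≡ 8.
  x = λ² - 25 - 12 = 64 - 37 ≡ 27; y = λ·(25 - 27) - 20 ≡ 26. → (27, 26)
4A: (27, 26) + (12, 9). λ = (9 - 26)/(12 - 27) ≡ 14/16 mod 31. 16⁻¹ ≡ 2 (mod 31), so λ ≡ 28.
  x = λ² - 27 - 12 = 784 - 39 ≡ 1; y = λ·(27 - 1) - 26 ≡ 20. → (1, 20)
4A = (1, 20).
Finally 4A + B:
(1, 20) + (19, 29). λ = (29 - 20)/(19 - 1) ≡ 9/18 mod 31. 18⁻¹ ≡ 19 (mod 31) since 18·19 = 342 ≡ 1, so λ ≡ 16.
  x = λ² - 1 - 19 = 256 - 20 ≡ 19; y = λ·(1 - 19) - 20 ≡ 2. → (19, 2)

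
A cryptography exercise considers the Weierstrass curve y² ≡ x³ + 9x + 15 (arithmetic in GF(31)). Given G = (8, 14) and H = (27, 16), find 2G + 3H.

O

First 2G:
Repeated addition: build up to 2G.
2G: tangent at (8, 14): λ = (3·8² + 9)/(2·14) ≡ 15/28. 28⁻¹ ≡ 10 (mod 31), so λ ≡ 15·10 ≡ 26.
  x = λ² - 8 - 8 = 676 - 16 ≡ 9; y = λ·(8 - 9) - 14 ≡ 22. → (9, 22)
2G = (9, 22).
Next 3H:
Repeated addition: build up to 3H.
2H: tangent at (27, 16): λ = (3·27² + 9)/(2·16) ≡ 26/1. 1⁻¹ ≡ 1 (mod 31) since 1·1 = 1 ≡ 1, so λ ≡ 26·1 ≡ 26.
  x = λ² - 27 - 27 = 676 - 54 ≡ 2; y = λ·(27 - 2) - 16 ≡ 14. → (2, 14)
3H: (2, 14) + (27, 16). λ = (16 - 14)/(27 - 2) ≡ 2/25 mod 31. 25⁻¹ ≡ 5 (mod 31) since 25·5 = 125 ≡ 1, so λ ≡ 10.
  x = λ² - 2 - 27 = 100 - 29 ≡ 9; y = λ·(2 - 9) - 14 ≡ 9. → (9, 9)
3H = (9, 9).
Finally 2G + 3H:
(9, 22) + (9, 9): same x and y₁ ≡ -y₂, so the sum is O.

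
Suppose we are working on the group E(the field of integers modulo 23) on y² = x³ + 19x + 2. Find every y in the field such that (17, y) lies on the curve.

none

x³ + 19x + 2 = 5238 ≡ 17 (mod 23).
17 is a non-residue mod 23; no y exists.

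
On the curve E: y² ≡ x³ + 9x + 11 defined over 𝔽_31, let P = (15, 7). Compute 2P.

tangent at (15, 7): λ = (3·15² + 9)/(2·7) ≡ 2/14. 14⁻¹ ≡ 20 (mod 31), so λ ≡ 2·20 ≡ 9.
  x = λ² - 15 - 15 = 81 - 30 ≡ 20; y = λ·(15 - 20) - 7 ≡ 10. → (20, 10)

(20, 10)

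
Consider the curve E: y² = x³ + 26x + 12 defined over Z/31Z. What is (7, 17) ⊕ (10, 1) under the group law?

(7, 17) + (10, 1). λ = (1 - 17)/(10 - 7) ≡ 15/3 mod 31. 3⁻¹ ≡ 21 (mod 31), so λ ≡ 5.
  x = λ² - 7 - 10 = 25 - 17 ≡ 8; y = λ·(7 - 8) - 17 ≡ 9. → (8, 9)

(8, 9)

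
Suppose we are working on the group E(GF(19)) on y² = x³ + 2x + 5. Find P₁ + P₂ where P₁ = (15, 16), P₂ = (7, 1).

(2, 6)

(15, 16) + (7, 1). λ = (1 - 16)/(7 - 15) ≡ 4/11 mod 19. 11⁻¹ ≡ 7 (mod 19), so λ ≡ 9.
  x = λ² - 15 - 7 = 81 - 22 ≡ 2; y = λ·(15 - 2) - 16 ≡ 6. → (2, 6)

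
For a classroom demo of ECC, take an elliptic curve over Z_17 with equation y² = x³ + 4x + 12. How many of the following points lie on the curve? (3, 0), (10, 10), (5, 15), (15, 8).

(3, 0): 0² ≡ 0, rhs ≡ 0 → on.
(10, 10): 10² ≡ 15, rhs ≡ 15 → on.
(5, 15): 15² ≡ 4, rhs ≡ 4 → on.
(15, 8): 8² ≡ 13, rhs ≡ 13 → on.

4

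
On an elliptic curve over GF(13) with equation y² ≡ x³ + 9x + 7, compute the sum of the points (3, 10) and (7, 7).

(3, 10) + (7, 7). λ = (7 - 10)/(7 - 3) ≡ 10/4 mod 13. 4⁻¹ ≡ 10 (mod 13), so λ ≡ 9.
  x = λ² - 3 - 7 = 81 - 10 ≡ 6; y = λ·(3 - 6) - 10 ≡ 2. → (6, 2)

(6, 2)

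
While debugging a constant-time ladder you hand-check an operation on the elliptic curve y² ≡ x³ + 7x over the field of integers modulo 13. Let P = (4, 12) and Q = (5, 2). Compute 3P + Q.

First 3P:
Repeated addition: build up to 3P.
2P: tangent at (4, 12): λ = (3·4² + 7)/(2·12) ≡ 3/11. 11⁻¹ ≡ 6 (mod 13) since 11·6 = 66 ≡ 1, so λ ≡ 3·6 ≡ 5.
  x = λ² - 4 - 4 = 25 - 8 ≡ 4; y = λ·(4 - 4) - 12 ≡ 1. → (4, 1)
3P: (4, 1) + (4, 12): same x and y₁ ≡ -y₂, so the sum is 𝒪.
3P = 𝒪.
Finally 3P + Q:
𝒪 + (5, 2) = (5, 2) (identity).

(5, 2)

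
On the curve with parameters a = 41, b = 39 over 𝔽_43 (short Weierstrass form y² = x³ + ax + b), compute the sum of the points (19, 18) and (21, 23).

(20, 1)

(19, 18) + (21, 23). λ = (23 - 18)/(21 - 19) ≡ 5/2 mod 43. 2⁻¹ ≡ 22 (mod 43), so λ ≡ 24.
  x = λ² - 19 - 21 = 576 - 40 ≡ 20; y = λ·(19 - 20) - 18 ≡ 1. → (20, 1)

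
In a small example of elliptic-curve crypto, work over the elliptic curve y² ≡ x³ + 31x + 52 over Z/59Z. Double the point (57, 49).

tangent at (57, 49): λ = (3·57² + 31)/(2·49) ≡ 43/39. 39⁻¹ ≡ 56 (mod 59) since 39·56 = 2184 ≡ 1, so λ ≡ 43·56 ≡ 48.
  x = λ² - 57 - 57 = 2304 - 114 ≡ 7; y = λ·(57 - 7) - 49 ≡ 50. → (7, 50)

(7, 50)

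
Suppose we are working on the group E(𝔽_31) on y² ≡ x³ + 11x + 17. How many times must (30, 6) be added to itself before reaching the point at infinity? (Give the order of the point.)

10

2P: tangent at (30, 6): λ = (3·30² + 11)/(2·6) ≡ 14/12. 12⁻¹ ≡ 13 (mod 31), so λ ≡ 14·13 ≡ 27.
  x = λ² - 30 - 30 = 729 - 60 ≡ 18; y = λ·(30 - 18) - 6 ≡ 8. → (18, 8)
3P: (18, 8) + (30, 6). λ = (6 - 8)/(30 - 18) ≡ 29/12 mod 31. 12⁻¹ ≡ 13 (mod 31) since 12·13 = 156 ≡ 1, so λ ≡ 5.
  x = λ² - 18 - 30 = 25 - 48 ≡ 8; y = λ·(18 - 8) - 8 ≡ 11. → (8, 11)
4P: (8, 11) + (30, 6). λ = (6 - 11)/(30 - 8) ≡ 26/22 mod 31. 22⁻¹ ≡ 24 (mod 31), so λ ≡ 4.
  x = λ² - 8 - 30 = 16 - 38 ≡ 9; y = λ·(8 - 9) - 11 ≡ 16. → (9, 16)
5P: (9, 16) + (30, 6). λ = (6 - 16)/(30 - 9) ≡ 21/21 mod 31. 21⁻¹ ≡ 3 (mod 31) since 21·3 = 63 ≡ 1, so λ ≡ 1.
  x = λ² - 9 - 30 = 1 - 39 ≡ 24; y = λ·(9 - 24) - 16 ≡ 0. → (24, 0)
6P: (24, 0) + (30, 6). λ = (6 - 0)/(30 - 24) ≡ 6/6 mod 31. 6⁻¹ ≡ 26 (mod 31), so λ ≡ 1.
  x = λ² - 24 - 30 = 1 - 54 ≡ 9; y = λ·(24 - 9) - 0 ≡ 15. → (9, 15)
7P: (9, 15) + (30, 6). λ = (6 - 15)/(30 - 9) ≡ 22/21 mod 31. 21⁻¹ ≡ 3 (mod 31), so λ ≡ 4.
  x = λ² - 9 - 30 = 16 - 39 ≡ 8; y = λ·(9 - 8) - 15 ≡ 20. → (8, 20)
8P: (8, 20) + (30, 6). λ = (6 - 20)/(30 - 8) ≡ 17/22 mod 31. 22⁻¹ ≡ 24 (mod 31), so λ ≡ 5.
  x = λ² - 8 - 30 = 25 - 38 ≡ 18; y = λ·(8 - 18) - 20 ≡ 23. → (18, 23)
9P: (18, 23) + (30, 6). λ = (6 - 23)/(30 - 18) ≡ 14/12 mod 31. 12⁻¹ ≡ 13 (mod 31), so λ ≡ 27.
  x = λ² - 18 - 30 = 729 - 48 ≡ 30; y = λ·(18 - 30) - 23 ≡ 25. → (30, 25)
10P: (30, 25) + (30, 6): same x and y₁ ≡ -y₂, so the sum is the point at infinity.
10P = the point at infinity, so the order is 10.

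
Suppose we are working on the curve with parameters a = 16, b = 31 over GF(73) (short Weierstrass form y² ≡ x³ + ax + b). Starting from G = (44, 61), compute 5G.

(16, 52)

Repeated addition: build up to 5G.
2G: tangent at (44, 61): λ = (3·44² + 16)/(2·61) ≡ 57/49. 49⁻¹ ≡ 3 (mod 73), so λ ≡ 57·3 ≡ 25.
  x = λ² - 44 - 44 = 625 - 88 ≡ 26; y = λ·(44 - 26) - 61 ≡ 24. → (26, 24)
3G: (26, 24) + (44, 61). λ = (61 - 24)/(44 - 26) ≡ 37/18 mod 73. 18⁻¹ ≡ 69 (mod 73), so λ ≡ 71.
  x = λ² - 26 - 44 = 5041 - 70 ≡ 7; y = λ·(26 - 7) - 24 ≡ 11. → (7, 11)
4G: (7, 11) + (44, 61). λ = (61 - 11)/(44 - 7) ≡ 50/37 mod 73. 37⁻¹ ≡ 2 (mod 73), so λ ≡ 27.
  x = λ² - 7 - 44 = 729 - 51 ≡ 21; y = λ·(7 - 21) - 11 ≡ 49. → (21, 49)
5G: (21, 49) + (44, 61). λ = (61 - 49)/(44 - 21) ≡ 12/23 mod 73. 23⁻¹ ≡ 54 (mod 73) since 23·54 = 1242 ≡ 1, so λ ≡ 64.
  x = λ² - 21 - 44 = 4096 - 65 ≡ 16; y = λ·(21 - 16) - 49 ≡ 52. → (16, 52)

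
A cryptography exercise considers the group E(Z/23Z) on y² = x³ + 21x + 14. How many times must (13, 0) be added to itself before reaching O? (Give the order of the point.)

2P: (13, 0) + (13, 0): same x and y₁ ≡ -y₂, so the sum is O.
2P = O, so the order is 2.

2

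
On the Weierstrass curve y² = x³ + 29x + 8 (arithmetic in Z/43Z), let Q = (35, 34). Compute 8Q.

(20, 17)

Double-and-add on 8 = (1000)₂. Start with Q = (35, 34) for the leading 1-bit.
double: tangent at (35, 34): λ = (3·35² + 29)/(2·34) ≡ 6/25. 25⁻¹ ≡ 31 (mod 43), so λ ≡ 6·31 ≡ 14.
  x = λ² - 35 - 35 = 196 - 70 ≡ 40; y = λ·(35 - 40) - 34 ≡ 25. → (40, 25)
double: tangent at (40, 25): λ = (3·40² + 29)/(2·25) ≡ 13/7. 7⁻¹ ≡ 37 (mod 43), so λ ≡ 13·37 ≡ 8.
  x = λ² - 40 - 40 = 64 - 80 ≡ 27; y = λ·(40 - 27) - 25 ≡ 36. → (27, 36)
double: tangent at (27, 36): λ = (3·27² + 29)/(2·36) ≡ 23/29. 29⁻¹ ≡ 3 (mod 43), so λ ≡ 23·3 ≡ 26.
  x = λ² - 27 - 27 = 676 - 54 ≡ 20; y = λ·(27 - 20) - 36 ≡ 17. → (20, 17)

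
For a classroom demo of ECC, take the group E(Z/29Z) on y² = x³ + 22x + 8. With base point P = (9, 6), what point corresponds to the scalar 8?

(21, 4)

Double-and-add on 8 = (1000)₂. Start with P = (9, 6) for the leading 1-bit.
double: tangent at (9, 6): λ = (3·9² + 22)/(2·6) ≡ 4/12. 12⁻¹ ≡ 17 (mod 29), so λ ≡ 4·17 ≡ 10.
  x = λ² - 9 - 9 = 100 - 18 ≡ 24; y = λ·(9 - 24) - 6 ≡ 18. → (24, 18)
double: tangent at (24, 18): λ = (3·24² + 22)/(2·18) ≡ 10/7. 7⁻¹ ≡ 25 (mod 29) since 7·25 = 175 ≡ 1, so λ ≡ 10·25 ≡ 18.
  x = λ² - 24 - 24 = 324 - 48 ≡ 15; y = λ·(24 - 15) - 18 ≡ 28. → (15, 28)
double: tangent at (15, 28): λ = (3·15² + 22)/(2·28) ≡ 1/27. 27⁻¹ ≡ 14 (mod 29) since 27·14 = 378 ≡ 1, so λ ≡ 1·14 ≡ 14.
  x = λ² - 15 - 15 = 196 - 30 ≡ 21; y = λ·(15 - 21) - 28 ≡ 4. → (21, 4)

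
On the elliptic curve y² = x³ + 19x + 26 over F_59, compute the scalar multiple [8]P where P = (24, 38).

(9, 49)

Repeated addition: build up to 8P.
2P: tangent at (24, 38): λ = (3·24² + 19)/(2·38) ≡ 36/17. 17⁻¹ ≡ 7 (mod 59), so λ ≡ 36·7 ≡ 16.
  x = λ² - 24 - 24 = 256 - 48 ≡ 31; y = λ·(24 - 31) - 38 ≡ 27. → (31, 27)
3P: (31, 27) + (24, 38). λ = (38 - 27)/(24 - 31) ≡ 11/52 mod 59. 52⁻¹ ≡ 42 (mod 59) since 52·42 = 2184 ≡ 1, so λ ≡ 49.
  x = λ² - 31 - 24 = 2401 - 55 ≡ 45; y = λ·(31 - 45) - 27 ≡ 54. → (45, 54)
4P: (45, 54) + (24, 38). λ = (38 - 54)/(24 - 45) ≡ 43/38 mod 59. 38⁻¹ ≡ 14 (mod 59), so λ ≡ 12.
  x = λ² - 45 - 24 = 144 - 69 ≡ 16; y = λ·(45 - 16) - 54 ≡ 58. → (16, 58)
5P: (16, 58) + (24, 38). λ = (38 - 58)/(24 - 16) ≡ 39/8 mod 59. 8⁻¹ ≡ 37 (mod 59) since 8·37 = 296 ≡ 1, so λ ≡ 27.
  x = λ² - 16 - 24 = 729 - 40 ≡ 40; y = λ·(16 - 40) - 58 ≡ 2. → (40, 2)
6P: (40, 2) + (24, 38). λ = (38 - 2)/(24 - 40) ≡ 36/43 mod 59. 43⁻¹ ≡ 11 (mod 59) since 43·11 = 473 ≡ 1, so λ ≡ 42.
  x = λ² - 40 - 24 = 1764 - 64 ≡ 48; y = λ·(40 - 48) - 2 ≡ 16. → (48, 16)
7P: (48, 16) + (24, 38). λ = (38 - 16)/(24 - 48) ≡ 22/35 mod 59. 35⁻¹ ≡ 27 (mod 59), so λ ≡ 4.
  x = λ² - 48 - 24 = 16 - 72 ≡ 3; y = λ·(48 - 3) - 16 ≡ 46. → (3, 46)
8P: (3, 46) + (24, 38). λ = (38 - 46)/(24 - 3) ≡ 51/21 mod 59. 21⁻¹ ≡ 45 (mod 59), so λ ≡ 53.
  x = λ² - 3 - 24 = 2809 - 27 ≡ 9; y = λ·(3 - 9) - 46 ≡ 49. → (9, 49)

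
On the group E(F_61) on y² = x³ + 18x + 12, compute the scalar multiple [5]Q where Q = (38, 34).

(51, 28)

Double-and-add on 5 = (101)₂. Start with Q = (38, 34) for the leading 1-bit.
double: tangent at (38, 34): λ = (3·38² + 18)/(2·34) ≡ 19/7. 7⁻¹ ≡ 35 (mod 61), so λ ≡ 19·35 ≡ 55.
  x = λ² - 38 - 38 = 3025 - 76 ≡ 21; y = λ·(38 - 21) - 34 ≡ 47. → (21, 47)
double: tangent at (21, 47): λ = (3·21² + 18)/(2·47) ≡ 60/33. 33⁻¹ ≡ 37 (mod 61) since 33·37 = 1221 ≡ 1, so λ ≡ 60·37 ≡ 24.
  x = λ² - 21 - 21 = 576 - 42 ≡ 46; y = λ·(21 - 46) - 47 ≡ 24. → (46, 24)
add Q: (46, 24) + (38, 34). λ = (34 - 24)/(38 - 46) ≡ 10/53 mod 61. 53⁻¹ ≡ 38 (mod 61), so λ ≡ 14.
  x = λ² - 46 - 38 = 196 - 84 ≡ 51; y = λ·(46 - 51) - 24 ≡ 28. → (51, 28)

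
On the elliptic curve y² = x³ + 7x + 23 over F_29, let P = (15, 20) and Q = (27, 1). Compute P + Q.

(3, 19)

(15, 20) + (27, 1). λ = (1 - 20)/(27 - 15) ≡ 10/12 mod 29. 12⁻¹ ≡ 17 (mod 29), so λ ≡ 25.
  x = λ² - 15 - 27 = 625 - 42 ≡ 3; y = λ·(15 - 3) - 20 ≡ 19. → (3, 19)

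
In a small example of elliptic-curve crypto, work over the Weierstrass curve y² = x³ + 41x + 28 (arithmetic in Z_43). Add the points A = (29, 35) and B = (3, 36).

(29, 35) + (3, 36). λ = (36 - 35)/(3 - 29) ≡ 1/17 mod 43. 17⁻¹ ≡ 38 (mod 43) since 17·38 = 646 ≡ 1, so λ ≡ 38.
  x = λ² - 29 - 3 = 1444 - 32 ≡ 36; y = λ·(29 - 36) - 35 ≡ 0. → (36, 0)

(36, 0)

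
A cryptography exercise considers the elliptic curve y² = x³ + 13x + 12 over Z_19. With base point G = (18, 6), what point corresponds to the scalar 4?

(7, 16)

Repeated addition: build up to 4G.
2G: tangent at (18, 6): λ = (3·18² + 13)/(2·6) ≡ 16/12. 12⁻¹ ≡ 8 (mod 19), so λ ≡ 16·8 ≡ 14.
  x = λ² - 18 - 18 = 196 - 36 ≡ 8; y = λ·(18 - 8) - 6 ≡ 1. → (8, 1)
3G: (8, 1) + (18, 6). λ = (6 - 1)/(18 - 8) ≡ 5/10 mod 19. 10⁻¹ ≡ 2 (mod 19), so λ ≡ 10.
  x = λ² - 8 - 18 = 100 - 26 ≡ 17; y = λ·(8 - 17) - 1 ≡ 4. → (17, 4)
4G: (17, 4) + (18, 6). λ = (6 - 4)/(18 - 17) ≡ 2/1 mod 19. 1⁻¹ ≡ 1 (mod 19) since 1·1 = 1 ≡ 1, so λ ≡ 2.
  x = λ² - 17 - 18 = 4 - 35 ≡ 7; y = λ·(17 - 7) - 4 ≡ 16. → (7, 16)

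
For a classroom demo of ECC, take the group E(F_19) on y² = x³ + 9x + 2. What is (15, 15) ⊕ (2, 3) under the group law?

(15, 15) + (2, 3). λ = (3 - 15)/(2 - 15) ≡ 7/6 mod 19. 6⁻¹ ≡ 16 (mod 19), so λ ≡ 17.
  x = λ² - 15 - 2 = 289 - 17 ≡ 6; y = λ·(15 - 6) - 15 ≡ 5. → (6, 5)

(6, 5)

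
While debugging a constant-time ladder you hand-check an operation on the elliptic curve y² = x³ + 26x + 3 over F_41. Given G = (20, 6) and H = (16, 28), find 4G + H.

(11, 29)

First 4G:
Double-and-add on 4 = (100)₂. Start with G = (20, 6) for the leading 1-bit.
double: tangent at (20, 6): λ = (3·20² + 26)/(2·6) ≡ 37/12. 12⁻¹ ≡ 24 (mod 41), so λ ≡ 37·24 ≡ 27.
  x = λ² - 20 - 20 = 729 - 40 ≡ 33; y = λ·(20 - 33) - 6 ≡ 12. → (33, 12)
double: tangent at (33, 12): λ = (3·33² + 26)/(2·12) ≡ 13/24. 24⁻¹ ≡ 12 (mod 41) since 24·12 = 288 ≡ 1, so λ ≡ 13·12 ≡ 33.
  x = λ² - 33 - 33 = 1089 - 66 ≡ 39; y = λ·(33 - 39) - 12 ≡ 36. → (39, 36)
4G = (39, 36).
Finally 4G + H:
(39, 36) + (16, 28). λ = (28 - 36)/(16 - 39) ≡ 33/18 mod 41. 18⁻¹ ≡ 16 (mod 41), so λ ≡ 36.
  x = λ² - 39 - 16 = 1296 - 55 ≡ 11; y = λ·(39 - 11) - 36 ≡ 29. → (11, 29)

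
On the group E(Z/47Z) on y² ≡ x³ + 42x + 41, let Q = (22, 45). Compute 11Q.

Double-and-add on 11 = (1011)₂. Start with Q = (22, 45) for the leading 1-bit.
double: tangent at (22, 45): λ = (3·22² + 42)/(2·45) ≡ 37/43. 43⁻¹ ≡ 35 (mod 47) since 43·35 = 1505 ≡ 1, so λ ≡ 37·35 ≡ 26.
  x = λ² - 22 - 22 = 676 - 44 ≡ 21; y = λ·(22 - 21) - 45 ≡ 28. → (21, 28)
double: tangent at (21, 28): λ = (3·21² + 42)/(2·28) ≡ 2/9. 9⁻¹ ≡ 21 (mod 47), so λ ≡ 2·21 ≡ 42.
  x = λ² - 21 - 21 = 1764 - 42 ≡ 30; y = λ·(21 - 30) - 28 ≡ 17. → (30, 17)
add Q: (30, 17) + (22, 45). λ = (45 - 17)/(22 - 30) ≡ 28/39 mod 47. 39⁻¹ ≡ 41 (mod 47), so λ ≡ 20.
  x = λ² - 30 - 22 = 400 - 52 ≡ 19; y = λ·(30 - 19) - 17 ≡ 15. → (19, 15)
double: tangent at (19, 15): λ = (3·19² + 42)/(2·15) ≡ 44/30. 30⁻¹ ≡ 11 (mod 47), so λ ≡ 44·11 ≡ 14.
  x = λ² - 19 - 19 = 196 - 38 ≡ 17; y = λ·(19 - 17) - 15 ≡ 13. → (17, 13)
add Q: (17, 13) + (22, 45). λ = (45 - 13)/(22 - 17) ≡ 32/5 mod 47. 5⁻¹ ≡ 19 (mod 47), so λ ≡ 44.
  x = λ² - 17 - 22 = 1936 - 39 ≡ 17; y = λ·(17 - 17) - 13 ≡ 34. → (17, 34)

(17, 34)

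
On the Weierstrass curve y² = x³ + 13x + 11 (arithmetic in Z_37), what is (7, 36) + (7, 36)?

tangent at (7, 36): λ = (3·7² + 13)/(2·36) ≡ 12/35. 35⁻¹ ≡ 18 (mod 37) since 35·18 = 630 ≡ 1, so λ ≡ 12·18 ≡ 31.
  x = λ² - 7 - 7 = 961 - 14 ≡ 22; y = λ·(7 - 22) - 36 ≡ 17. → (22, 17)

(22, 17)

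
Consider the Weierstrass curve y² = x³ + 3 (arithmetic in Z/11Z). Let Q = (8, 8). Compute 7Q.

(4, 1)

Double-and-add on 7 = (111)₂. Start with Q = (8, 8) for the leading 1-bit.
double: tangent at (8, 8): λ = (3·8² + 0)/(2·8) ≡ 5/5. 5⁻¹ ≡ 9 (mod 11), so λ ≡ 5·9 ≡ 1.
  x = λ² - 8 - 8 = 1 - 16 ≡ 7; y = λ·(8 - 7) - 8 ≡ 4. → (7, 4)
add Q: (7, 4) + (8, 8). λ = (8 - 4)/(8 - 7) ≡ 4/1 mod 11. 1⁻¹ ≡ 1 (mod 11), so λ ≡ 4.
  x = λ² - 7 - 8 = 16 - 15 ≡ 1; y = λ·(7 - 1) - 4 ≡ 9. → (1, 9)
double: tangent at (1, 9): λ = (3·1² + 0)/(2·9) ≡ 3/7. 7⁻¹ ≡ 8 (mod 11) since 7·8 = 56 ≡ 1, so λ ≡ 3·8 ≡ 2.
  x = λ² - 1 - 1 = 4 - 2 ≡ 2; y = λ·(1 - 2) - 9 ≡ 0. → (2, 0)
add Q: (2, 0) + (8, 8). λ = (8 - 0)/(8 - 2) ≡ 8/6 mod 11. 6⁻¹ ≡ 2 (mod 11) since 6·2 = 12 ≡ 1, so λ ≡ 5.
  x = λ² - 2 - 8 = 25 - 10 ≡ 4; y = λ·(2 - 4) - 0 ≡ 1. → (4, 1)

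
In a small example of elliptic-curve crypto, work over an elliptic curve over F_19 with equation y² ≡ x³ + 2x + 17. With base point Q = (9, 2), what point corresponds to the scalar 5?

(10, 7)

Repeated addition: build up to 5Q.
2Q: tangent at (9, 2): λ = (3·9² + 2)/(2·2) ≡ 17/4. 4⁻¹ ≡ 5 (mod 19) since 4·5 = 20 ≡ 1, so λ ≡ 17·5 ≡ 9.
  x = λ² - 9 - 9 = 81 - 18 ≡ 6; y = λ·(9 - 6) - 2 ≡ 6. → (6, 6)
3Q: (6, 6) + (9, 2). λ = (2 - 6)/(9 - 6) ≡ 15/3 mod 19. 3⁻¹ ≡ 13 (mod 19), so λ ≡ 5.
  x = λ² - 6 - 9 = 25 - 15 ≡ 10; y = λ·(6 - 10) - 6 ≡ 12. → (10, 12)
4Q: (10, 12) + (9, 2). λ = (2 - 12)/(9 - 10) ≡ 9/18 mod 19. 18⁻¹ ≡ 18 (mod 19), so λ ≡ 10.
  x = λ² - 10 - 9 = 100 - 19 ≡ 5; y = λ·(10 - 5) - 12 ≡ 0. → (5, 0)
5Q: (5, 0) + (9, 2). λ = (2 - 0)/(9 - 5) ≡ 2/4 mod 19. 4⁻¹ ≡ 5 (mod 19), so λ ≡ 10.
  x = λ² - 5 - 9 = 100 - 14 ≡ 10; y = λ·(5 - 10) - 0 ≡ 7. → (10, 7)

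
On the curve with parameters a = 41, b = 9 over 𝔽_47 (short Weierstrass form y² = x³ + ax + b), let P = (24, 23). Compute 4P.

(4, 7)

Double-and-add on 4 = (100)₂. Start with P = (24, 23) for the leading 1-bit.
double: tangent at (24, 23): λ = (3·24² + 41)/(2·23) ≡ 30/46. 46⁻¹ ≡ 46 (mod 47), so λ ≡ 30·46 ≡ 17.
  x = λ² - 24 - 24 = 289 - 48 ≡ 6; y = λ·(24 - 6) - 23 ≡ 1. → (6, 1)
double: tangent at (6, 1): λ = (3·6² + 41)/(2·1) ≡ 8/2. 2⁻¹ ≡ 24 (mod 47), so λ ≡ 8·24 ≡ 4.
  x = λ² - 6 - 6 = 16 - 12 ≡ 4; y = λ·(6 - 4) - 1 ≡ 7. → (4, 7)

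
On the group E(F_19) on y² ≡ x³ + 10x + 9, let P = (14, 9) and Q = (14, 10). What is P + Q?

O

The two points share x = 14 and their y-coordinates satisfy 9 + 10 ≡ 0 (mod 19), so they are inverses. Their sum is 𝒪.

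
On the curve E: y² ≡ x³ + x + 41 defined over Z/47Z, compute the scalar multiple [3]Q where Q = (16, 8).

Repeated addition: build up to 3Q.
2Q: tangent at (16, 8): λ = (3·16² + 1)/(2·8) ≡ 17/16. 16⁻¹ ≡ 3 (mod 47), so λ ≡ 17·3 ≡ 4.
  x = λ² - 16 - 16 = 16 - 32 ≡ 31; y = λ·(16 - 31) - 8 ≡ 26. → (31, 26)
3Q: (31, 26) + (16, 8). λ = (8 - 26)/(16 - 31) ≡ 29/32 mod 47. 32⁻¹ ≡ 25 (mod 47), so λ ≡ 20.
  x = λ² - 31 - 16 = 400 - 47 ≡ 24; y = λ·(31 - 24) - 26 ≡ 20. → (24, 20)

(24, 20)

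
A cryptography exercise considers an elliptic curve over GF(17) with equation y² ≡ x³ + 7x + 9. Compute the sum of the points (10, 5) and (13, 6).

(10, 5) + (13, 6). λ = (6 - 5)/(13 - 10) ≡ 1/3 mod 17. 3⁻¹ ≡ 6 (mod 17) since 3·6 = 18 ≡ 1, so λ ≡ 6.
  x = λ² - 10 - 13 = 36 - 23 ≡ 13; y = λ·(10 - 13) - 5 ≡ 11. → (13, 11)

(13, 11)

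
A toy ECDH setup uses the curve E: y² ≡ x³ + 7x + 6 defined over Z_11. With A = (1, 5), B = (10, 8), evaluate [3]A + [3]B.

First 3A:
Repeated addition: build up to 3A.
2A: tangent at (1, 5): λ = (3·1² + 7)/(2·5) ≡ 10/10. 10⁻¹ ≡ 10 (mod 11), so λ ≡ 10·10 ≡ 1.
  x = λ² - 1 - 1 = 1 - 2 ≡ 10; y = λ·(1 - 10) - 5 ≡ 8. → (10, 8)
3A: (10, 8) + (1, 5). λ = (5 - 8)/(1 - 10) ≡ 8/2 mod 11. 2⁻¹ ≡ 6 (mod 11), so λ ≡ 4.
  x = λ² - 10 - 1 = 16 - 11 ≡ 5; y = λ·(10 - 5) - 8 ≡ 1. → (5, 1)
3A = (5, 1).
Next 3B:
Repeated addition: build up to 3B.
2B: tangent at (10, 8): λ = (3·10² + 7)/(2·8) ≡ 10/5. 5⁻¹ ≡ 9 (mod 11), so λ ≡ 10·9 ≡ 2.
  x = λ² - 10 - 10 = 4 - 20 ≡ 6; y = λ·(10 - 6) - 8 ≡ 0. → (6, 0)
3B: (6, 0) + (10, 8). λ = (8 - 0)/(10 - 6) ≡ 8/4 mod 11. 4⁻¹ ≡ 3 (mod 11), so λ ≡ 2.
  x = λ² - 6 - 10 = 4 - 16 ≡ 10; y = λ·(6 - 10) - 0 ≡ 3. → (10, 3)
3B = (10, 3).
Finally 3A + 3B:
(5, 1) + (10, 3). λ = (3 - 1)/(10 - 5) ≡ 2/5 mod 11. 5⁻¹ ≡ 9 (mod 11), so λ ≡ 7.
  x = λ² - 5 - 10 = 49 - 15 ≡ 1; y = λ·(5 - 1) - 1 ≡ 5. → (1, 5)

(1, 5)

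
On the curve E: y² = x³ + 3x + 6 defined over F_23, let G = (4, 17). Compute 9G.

(8, 6)

Repeated addition: build up to 9G.
2G: tangent at (4, 17): λ = (3·4² + 3)/(2·17) ≡ 5/11. 11⁻¹ ≡ 21 (mod 23) since 11·21 = 231 ≡ 1, so λ ≡ 5·21 ≡ 13.
  x = λ² - 4 - 4 = 169 - 8 ≡ 0; y = λ·(4 - 0) - 17 ≡ 12. → (0, 12)
3G: (0, 12) + (4, 17). λ = (17 - 12)/(4 - 0) ≡ 5/4 mod 23. 4⁻¹ ≡ 6 (mod 23), so λ ≡ 7.
  x = λ² - 0 - 4 = 49 - 4 ≡ 22; y = λ·(0 - 22) - 12 ≡ 18. → (22, 18)
4G: (22, 18) + (4, 17). λ = (17 - 18)/(4 - 22) ≡ 22/5 mod 23. 5⁻¹ ≡ 14 (mod 23), so λ ≡ 9.
  x = λ² - 22 - 4 = 81 - 26 ≡ 9; y = λ·(22 - 9) - 18 ≡ 7. → (9, 7)
5G: (9, 7) + (4, 17). λ = (17 - 7)/(4 - 9) ≡ 10/18 mod 23. 18⁻¹ ≡ 9 (mod 23), so λ ≡ 21.
  x = λ² - 9 - 4 = 441 - 13 ≡ 14; y = λ·(9 - 14) - 7 ≡ 3. → (14, 3)
6G: (14, 3) + (4, 17). λ = (17 - 3)/(4 - 14) ≡ 14/13 mod 23. 13⁻¹ ≡ 16 (mod 23) since 13·16 = 208 ≡ 1, so λ ≡ 17.
  x = λ² - 14 - 4 = 289 - 18 ≡ 18; y = λ·(14 - 18) - 3 ≡ 21. → (18, 21)
7G: (18, 21) + (4, 17). λ = (17 - 21)/(4 - 18) ≡ 19/9 mod 23. 9⁻¹ ≡ 18 (mod 23), so λ ≡ 20.
  x = λ² - 18 - 4 = 400 - 22 ≡ 10; y = λ·(18 - 10) - 21 ≡ 1. → (10, 1)
8G: (10, 1) + (4, 17). λ = (17 - 1)/(4 - 10) ≡ 16/17 mod 23. 17⁻¹ ≡ 19 (mod 23) since 17·19 = 323 ≡ 1, so λ ≡ 5.
  x = λ² - 10 - 4 = 25 - 14 ≡ 11; y = λ·(10 - 11) - 1 ≡ 17. → (11, 17)
9G: (11, 17) + (4, 17). λ = (17 - 17)/(4 - 11) ≡ 0/16 mod 23. 16⁻¹ ≡ 13 (mod 23), so λ ≡ 0.
  x = λ² - 11 - 4 = 0 - 15 ≡ 8; y = λ·(11 - 8) - 17 ≡ 6. → (8, 6)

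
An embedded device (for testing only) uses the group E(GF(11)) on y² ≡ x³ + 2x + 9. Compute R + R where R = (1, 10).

tangent at (1, 10): λ = (3·1² + 2)/(2·10) ≡ 5/9. 9⁻¹ ≡ 5 (mod 11) since 9·5 = 45 ≡ 1, so λ ≡ 5·5 ≡ 3.
  x = λ² - 1 - 1 = 9 - 2 ≡ 7; y = λ·(1 - 7) - 10 ≡ 5. → (7, 5)

(7, 5)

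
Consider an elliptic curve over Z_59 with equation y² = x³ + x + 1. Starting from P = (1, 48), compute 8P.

Repeated addition: build up to 8P.
2P: tangent at (1, 48): λ = (3·1² + 1)/(2·48) ≡ 4/37. 37⁻¹ ≡ 8 (mod 59) since 37·8 = 296 ≡ 1, so λ ≡ 4·8 ≡ 32.
  x = λ² - 1 - 1 = 1024 - 2 ≡ 19; y = λ·(1 - 19) - 48 ≡ 25. → (19, 25)
3P: (19, 25) + (1, 48). λ = (48 - 25)/(1 - 19) ≡ 23/41 mod 59. 41⁻¹ ≡ 36 (mod 59), so λ ≡ 2.
  x = λ² - 19 - 1 = 4 - 20 ≡ 43; y = λ·(19 - 43) - 25 ≡ 45. → (43, 45)
4P: (43, 45) + (1, 48). λ = (48 - 45)/(1 - 43) ≡ 3/17 mod 59. 17⁻¹ ≡ 7 (mod 59) since 17·7 = 119 ≡ 1, so λ ≡ 21.
  x = λ² - 43 - 1 = 441 - 44 ≡ 43; y = λ·(43 - 43) - 45 ≡ 14. → (43, 14)
5P: (43, 14) + (1, 48). λ = (48 - 14)/(1 - 43) ≡ 34/17 mod 59. 17⁻¹ ≡ 7 (mod 59) since 17·7 = 119 ≡ 1, so λ ≡ 2.
  x = λ² - 43 - 1 = 4 - 44 ≡ 19; y = λ·(43 - 19) - 14 ≡ 34. → (19, 34)
6P: (19, 34) + (1, 48). λ = (48 - 34)/(1 - 19) ≡ 14/41 mod 59. 41⁻¹ ≡ 36 (mod 59) since 41·36 = 1476 ≡ 1, so λ ≡ 32.
  x = λ² - 19 - 1 = 1024 - 20 ≡ 1; y = λ·(19 - 1) - 34 ≡ 11. → (1, 11)
7P: (1, 11) + (1, 48): same x and y₁ ≡ -y₂, so the sum is ∞.
8P: ∞ + (1, 48) = (1, 48) (identity).

(1, 48)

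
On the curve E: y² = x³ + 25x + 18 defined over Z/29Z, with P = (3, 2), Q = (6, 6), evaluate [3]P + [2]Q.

(22, 14)

First 3P:
Repeated addition: build up to 3P.
2P: tangent at (3, 2): λ = (3·3² + 25)/(2·2) ≡ 23/4. 4⁻¹ ≡ 22 (mod 29), so λ ≡ 23·22 ≡ 13.
  x = λ² - 3 - 3 = 169 - 6 ≡ 18; y = λ·(3 - 18) - 2 ≡ 6. → (18, 6)
3P: (18, 6) + (3, 2). λ = (2 - 6)/(3 - 18) ≡ 25/14 mod 29. 14⁻¹ ≡ 27 (mod 29) since 14·27 = 378 ≡ 1, so λ ≡ 8.
  x = λ² - 18 - 3 = 64 - 21 ≡ 14; y = λ·(18 - 14) - 6 ≡ 26. → (14, 26)
3P = (14, 26).
Next 2Q:
Repeated addition: build up to 2Q.
2Q: tangent at (6, 6): λ = (3·6² + 25)/(2·6) ≡ 17/12. 12⁻¹ ≡ 17 (mod 29), so λ ≡ 17·17 ≡ 28.
  x = λ² - 6 - 6 = 784 - 12 ≡ 18; y = λ·(6 - 18) - 6 ≡ 6. → (18, 6)
2Q = (18, 6).
Finally 3P + 2Q:
(14, 26) + (18, 6). λ = (6 - 26)/(18 - 14) ≡ 9/4 mod 29. 4⁻¹ ≡ 22 (mod 29), so λ ≡ 24.
  x = λ² - 14 - 18 = 576 - 32 ≡ 22; y = λ·(14 - 22) - 26 ≡ 14. → (22, 14)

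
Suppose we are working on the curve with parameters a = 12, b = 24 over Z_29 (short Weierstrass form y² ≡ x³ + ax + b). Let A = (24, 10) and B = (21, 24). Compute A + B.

(9, 7)

(24, 10) + (21, 24). λ = (24 - 10)/(21 - 24) ≡ 14/26 mod 29. 26⁻¹ ≡ 19 (mod 29), so λ ≡ 5.
  x = λ² - 24 - 21 = 25 - 45 ≡ 9; y = λ·(24 - 9) - 10 ≡ 7. → (9, 7)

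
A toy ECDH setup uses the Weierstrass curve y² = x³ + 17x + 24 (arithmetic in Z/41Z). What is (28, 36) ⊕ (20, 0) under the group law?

(3, 15)

(28, 36) + (20, 0). λ = (0 - 36)/(20 - 28) ≡ 5/33 mod 41. 33⁻¹ ≡ 5 (mod 41) since 33·5 = 165 ≡ 1, so λ ≡ 25.
  x = λ² - 28 - 20 = 625 - 48 ≡ 3; y = λ·(28 - 3) - 36 ≡ 15. → (3, 15)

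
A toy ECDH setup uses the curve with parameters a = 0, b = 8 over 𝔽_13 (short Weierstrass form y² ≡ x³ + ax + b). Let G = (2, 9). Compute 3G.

Repeated addition: build up to 3G.
2G: tangent at (2, 9): λ = (3·2² + 0)/(2·9) ≡ 12/5. 5⁻¹ ≡ 8 (mod 13), so λ ≡ 12·8 ≡ 5.
  x = λ² - 2 - 2 = 25 - 4 ≡ 8; y = λ·(2 - 8) - 9 ≡ 0. → (8, 0)
3G: (8, 0) + (2, 9). λ = (9 - 0)/(2 - 8) ≡ 9/7 mod 13. 7⁻¹ ≡ 2 (mod 13) since 7·2 = 14 ≡ 1, so λ ≡ 5.
  x = λ² - 8 - 2 = 25 - 10 ≡ 2; y = λ·(8 - 2) - 0 ≡ 4. → (2, 4)

(2, 4)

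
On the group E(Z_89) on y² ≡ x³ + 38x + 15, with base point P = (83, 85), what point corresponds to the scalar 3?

(59, 55)

Repeated addition: build up to 3P.
2P: tangent at (83, 85): λ = (3·83² + 38)/(2·85) ≡ 57/81. 81⁻¹ ≡ 11 (mod 89), so λ ≡ 57·11 ≡ 4.
  x = λ² - 83 - 83 = 16 - 166 ≡ 28; y = λ·(83 - 28) - 85 ≡ 46. → (28, 46)
3P: (28, 46) + (83, 85). λ = (85 - 46)/(83 - 28) ≡ 39/55 mod 89. 55⁻¹ ≡ 34 (mod 89), so λ ≡ 80.
  x = λ² - 28 - 83 = 6400 - 111 ≡ 59; y = λ·(28 - 59) - 46 ≡ 55. → (59, 55)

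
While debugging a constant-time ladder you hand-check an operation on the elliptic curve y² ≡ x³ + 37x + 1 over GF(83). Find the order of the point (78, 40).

4

2P: tangent at (78, 40): λ = (3·78² + 37)/(2·40) ≡ 29/80. 80⁻¹ ≡ 55 (mod 83), so λ ≡ 29·55 ≡ 18.
  x = λ² - 78 - 78 = 324 - 156 ≡ 2; y = λ·(78 - 2) - 40 ≡ 0. → (2, 0)
3P: (2, 0) + (78, 40). λ = (40 - 0)/(78 - 2) ≡ 40/76 mod 83. 76⁻¹ ≡ 71 (mod 83), so λ ≡ 18.
  x = λ² - 2 - 78 = 324 - 80 ≡ 78; y = λ·(2 - 78) - 0 ≡ 43. → (78, 43)
4P: (78, 43) + (78, 40): same x and y₁ ≡ -y₂, so the sum is O.
4P = O, so the order is 4.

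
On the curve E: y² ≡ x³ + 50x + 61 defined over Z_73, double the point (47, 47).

tangent at (47, 47): λ = (3·47² + 50)/(2·47) ≡ 34/21. 21⁻¹ ≡ 7 (mod 73), so λ ≡ 34·7 ≡ 19.
  x = λ² - 47 - 47 = 361 - 94 ≡ 48; y = λ·(47 - 48) - 47 ≡ 7. → (48, 7)

(48, 7)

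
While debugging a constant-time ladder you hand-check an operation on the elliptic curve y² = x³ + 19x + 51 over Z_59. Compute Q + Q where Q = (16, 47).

(49, 10)

tangent at (16, 47): λ = (3·16² + 19)/(2·47) ≡ 20/35. 35⁻¹ ≡ 27 (mod 59), so λ ≡ 20·27 ≡ 9.
  x = λ² - 16 - 16 = 81 - 32 ≡ 49; y = λ·(16 - 49) - 47 ≡ 10. → (49, 10)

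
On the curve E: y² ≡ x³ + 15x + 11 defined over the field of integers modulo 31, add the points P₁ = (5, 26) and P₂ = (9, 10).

(2, 24)

(5, 26) + (9, 10). λ = (10 - 26)/(9 - 5) ≡ 15/4 mod 31. 4⁻¹ ≡ 8 (mod 31), so λ ≡ 27.
  x = λ² - 5 - 9 = 729 - 14 ≡ 2; y = λ·(5 - 2) - 26 ≡ 24. → (2, 24)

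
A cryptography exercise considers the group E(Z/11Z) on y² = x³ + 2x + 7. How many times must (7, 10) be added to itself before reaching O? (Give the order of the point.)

7

2P: tangent at (7, 10): λ = (3·7² + 2)/(2·10) ≡ 6/9. 9⁻¹ ≡ 5 (mod 11) since 9·5 = 45 ≡ 1, so λ ≡ 6·5 ≡ 8.
  x = λ² - 7 - 7 = 64 - 14 ≡ 6; y = λ·(7 - 6) - 10 ≡ 9. → (6, 9)
3P: (6, 9) + (7, 10). λ = (10 - 9)/(7 - 6) ≡ 1/1 mod 11. 1⁻¹ ≡ 1 (mod 11), so λ ≡ 1.
  x = λ² - 6 - 7 = 1 - 13 ≡ 10; y = λ·(6 - 10) - 9 ≡ 9. → (10, 9)
4P: (10, 9) + (7, 10). λ = (10 - 9)/(7 - 10) ≡ 1/8 mod 11. 8⁻¹ ≡ 7 (mod 11) since 8·7 = 56 ≡ 1, so λ ≡ 7.
  x = λ² - 10 - 7 = 49 - 17 ≡ 10; y = λ·(10 - 10) - 9 ≡ 2. → (10, 2)
5P: (10, 2) + (7, 10). λ = (10 - 2)/(7 - 10) ≡ 8/8 mod 11. 8⁻¹ ≡ 7 (mod 11), so λ ≡ 1.
  x = λ² - 10 - 7 = 1 - 17 ≡ 6; y = λ·(10 - 6) - 2 ≡ 2. → (6, 2)
6P: (6, 2) + (7, 10). λ = (10 - 2)/(7 - 6) ≡ 8/1 mod 11. 1⁻¹ ≡ 1 (mod 11), so λ ≡ 8.
  x = λ² - 6 - 7 = 64 - 13 ≡ 7; y = λ·(6 - 7) - 2 ≡ 1. → (7, 1)
7P: (7, 1) + (7, 10): same x and y₁ ≡ -y₂, so the sum is O.
7P = O, so the order is 7.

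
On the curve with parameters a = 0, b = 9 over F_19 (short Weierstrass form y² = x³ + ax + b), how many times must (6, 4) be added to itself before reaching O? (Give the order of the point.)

2P: tangent at (6, 4): λ = (3·6² + 0)/(2·4) ≡ 13/8. 8⁻¹ ≡ 12 (mod 19), so λ ≡ 13·12 ≡ 4.
  x = λ² - 6 - 6 = 16 - 12 ≡ 4; y = λ·(6 - 4) - 4 ≡ 4. → (4, 4)
3P: (4, 4) + (6, 4). λ = (4 - 4)/(6 - 4) ≡ 0/2 mod 19. 2⁻¹ ≡ 10 (mod 19), so λ ≡ 0.
  x = λ² - 4 - 6 = 0 - 10 ≡ 9; y = λ·(4 - 9) - 4 ≡ 15. → (9, 15)
4P: (9, 15) + (6, 4). λ = (4 - 15)/(6 - 9) ≡ 8/16 mod 19. 16⁻¹ ≡ 6 (mod 19) since 16·6 = 96 ≡ 1, so λ ≡ 10.
  x = λ² - 9 - 6 = 100 - 15 ≡ 9; y = λ·(9 - 9) - 15 ≡ 4. → (9, 4)
5P: (9, 4) + (6, 4). λ = (4 - 4)/(6 - 9) ≡ 0/16 mod 19. 16⁻¹ ≡ 6 (mod 19), so λ ≡ 0.
  x = λ² - 9 - 6 = 0 - 15 ≡ 4; y = λ·(9 - 4) - 4 ≡ 15. → (4, 15)
6P: (4, 15) + (6, 4). λ = (4 - 15)/(6 - 4) ≡ 8/2 mod 19. 2⁻¹ ≡ 10 (mod 19), so λ ≡ 4.
  x = λ² - 4 - 6 = 16 - 10 ≡ 6; y = λ·(4 - 6) - 15 ≡ 15. → (6, 15)
7P: (6, 15) + (6, 4): same x and y₁ ≡ -y₂, so the sum is O.
7P = O, so the order is 7.

7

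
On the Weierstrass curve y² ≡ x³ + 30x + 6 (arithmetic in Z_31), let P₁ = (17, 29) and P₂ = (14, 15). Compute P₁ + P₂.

(8, 13)

(17, 29) + (14, 15). λ = (15 - 29)/(14 - 17) ≡ 17/28 mod 31. 28⁻¹ ≡ 10 (mod 31), so λ ≡ 15.
  x = λ² - 17 - 14 = 225 - 31 ≡ 8; y = λ·(17 - 8) - 29 ≡ 13. → (8, 13)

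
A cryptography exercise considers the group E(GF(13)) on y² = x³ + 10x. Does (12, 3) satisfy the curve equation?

y² = 3² ≡ 9; x³ + 10x + 0 = 1848 ≡ 2 (mod 13). 9 ≠ 2.

no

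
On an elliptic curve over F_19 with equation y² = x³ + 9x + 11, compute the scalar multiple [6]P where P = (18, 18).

(12, 2)

Double-and-add on 6 = (110)₂. Start with P = (18, 18) for the leading 1-bit.
double: tangent at (18, 18): λ = (3·18² + 9)/(2·18) ≡ 12/17. 17⁻¹ ≡ 9 (mod 19) since 17·9 = 153 ≡ 1, so λ ≡ 12·9 ≡ 13.
  x = λ² - 18 - 18 = 169 - 36 ≡ 0; y = λ·(18 - 0) - 18 ≡ 7. → (0, 7)
add P: (0, 7) + (18, 18). λ = (18 - 7)/(18 - 0) ≡ 11/18 mod 19. 18⁻¹ ≡ 18 (mod 19) since 18·18 = 324 ≡ 1, so λ ≡ 8.
  x = λ² - 0 - 18 = 64 - 18 ≡ 8; y = λ·(0 - 8) - 7 ≡ 5. → (8, 5)
double: tangent at (8, 5): λ = (3·8² + 9)/(2·5) ≡ 11/10. 10⁻¹ ≡ 2 (mod 19), so λ ≡ 11·2 ≡ 3.
  x = λ² - 8 - 8 = 9 - 16 ≡ 12; y = λ·(8 - 12) - 5 ≡ 2. → (12, 2)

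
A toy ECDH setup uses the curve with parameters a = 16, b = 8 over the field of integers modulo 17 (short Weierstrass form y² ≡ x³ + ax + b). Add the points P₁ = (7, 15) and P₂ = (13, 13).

(16, 5)

(7, 15) + (13, 13). λ = (13 - 15)/(13 - 7) ≡ 15/6 mod 17. 6⁻¹ ≡ 3 (mod 17), so λ ≡ 11.
  x = λ² - 7 - 13 = 121 - 20 ≡ 16; y = λ·(7 - 16) - 15 ≡ 5. → (16, 5)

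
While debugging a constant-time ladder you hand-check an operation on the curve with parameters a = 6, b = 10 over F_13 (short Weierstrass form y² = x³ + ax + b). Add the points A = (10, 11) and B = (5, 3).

(12, 4)

(10, 11) + (5, 3). λ = (3 - 11)/(5 - 10) ≡ 5/8 mod 13. 8⁻¹ ≡ 5 (mod 13), so λ ≡ 12.
  x = λ² - 10 - 5 = 144 - 15 ≡ 12; y = λ·(10 - 12) - 11 ≡ 4. → (12, 4)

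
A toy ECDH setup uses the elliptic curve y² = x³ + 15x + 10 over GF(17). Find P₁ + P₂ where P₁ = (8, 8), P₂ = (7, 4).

(1, 3)

(8, 8) + (7, 4). λ = (4 - 8)/(7 - 8) ≡ 13/16 mod 17. 16⁻¹ ≡ 16 (mod 17), so λ ≡ 4.
  x = λ² - 8 - 7 = 16 - 15 ≡ 1; y = λ·(8 - 1) - 8 ≡ 3. → (1, 3)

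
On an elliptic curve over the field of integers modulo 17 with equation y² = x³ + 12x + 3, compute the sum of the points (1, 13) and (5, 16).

(1, 13) + (5, 16). λ = (16 - 13)/(5 - 1) ≡ 3/4 mod 17. 4⁻¹ ≡ 13 (mod 17), so λ ≡ 5.
  x = λ² - 1 - 5 = 25 - 6 ≡ 2; y = λ·(1 - 2) - 13 ≡ 16. → (2, 16)

(2, 16)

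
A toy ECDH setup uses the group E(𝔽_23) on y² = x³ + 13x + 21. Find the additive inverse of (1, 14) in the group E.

(1, 9)

-(1, 14) = (1, -14 mod 23) = (1, 9).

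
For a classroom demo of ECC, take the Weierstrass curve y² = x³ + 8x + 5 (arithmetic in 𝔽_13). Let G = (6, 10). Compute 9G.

(6, 3)

Double-and-add on 9 = (1001)₂. Start with G = (6, 10) for the leading 1-bit.
double: tangent at (6, 10): λ = (3·6² + 8)/(2·10) ≡ 12/7. 7⁻¹ ≡ 2 (mod 13), so λ ≡ 12·2 ≡ 11.
  x = λ² - 6 - 6 = 121 - 12 ≡ 5; y = λ·(6 - 5) - 10 ≡ 1. → (5, 1)
double: tangent at (5, 1): λ = (3·5² + 8)/(2·1) ≡ 5/2. 2⁻¹ ≡ 7 (mod 13), so λ ≡ 5·7 ≡ 9.
  x = λ² - 5 - 5 = 81 - 10 ≡ 6; y = λ·(5 - 6) - 1 ≡ 3. → (6, 3)
double: tangent at (6, 3): λ = (3·6² + 8)/(2·3) ≡ 12/6. 6⁻¹ ≡ 11 (mod 13) since 6·11 = 66 ≡ 1, so λ ≡ 12·11 ≡ 2.
  x = λ² - 6 - 6 = 4 - 12 ≡ 5; y = λ·(6 - 5) - 3 ≡ 12. → (5, 12)
add G: (5, 12) + (6, 10). λ = (10 - 12)/(6 - 5) ≡ 11/1 mod 13. 1⁻¹ ≡ 1 (mod 13) since 1·1 = 1 ≡ 1, so λ ≡ 11.
  x = λ² - 5 - 6 = 121 - 11 ≡ 6; y = λ·(5 - 6) - 12 ≡ 3. → (6, 3)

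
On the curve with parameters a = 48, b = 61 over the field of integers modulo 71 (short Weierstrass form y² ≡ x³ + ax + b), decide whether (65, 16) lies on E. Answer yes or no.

y² = 16² ≡ 43; x³ + 48x + 61 = 277806 ≡ 54 (mod 71). 43 ≠ 54.

no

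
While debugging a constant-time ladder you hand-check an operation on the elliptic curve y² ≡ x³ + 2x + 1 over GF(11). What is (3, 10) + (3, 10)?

tangent at (3, 10): λ = (3·3² + 2)/(2·10) ≡ 7/9. 9⁻¹ ≡ 5 (mod 11) since 9·5 = 45 ≡ 1, so λ ≡ 7·5 ≡ 2.
  x = λ² - 3 - 3 = 4 - 6 ≡ 9; y = λ·(3 - 9) - 10 ≡ 0. → (9, 0)

(9, 0)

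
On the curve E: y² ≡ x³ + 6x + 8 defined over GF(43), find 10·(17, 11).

(21, 35)

Write Q = (17, 11).
Double-and-add on 10 = (1010)₂. Start with Q = (17, 11) for the leading 1-bit.
double: tangent at (17, 11): λ = (3·17² + 6)/(2·11) ≡ 13/22. 22⁻¹ ≡ 2 (mod 43), so λ ≡ 13·2 ≡ 26.
  x = λ² - 17 - 17 = 676 - 34 ≡ 40; y = λ·(17 - 40) - 11 ≡ 36. → (40, 36)
double: tangent at (40, 36): λ = (3·40² + 6)/(2·36) ≡ 33/29. 29⁻¹ ≡ 3 (mod 43) since 29·3 = 87 ≡ 1, so λ ≡ 33·3 ≡ 13.
  x = λ² - 40 - 40 = 169 - 80 ≡ 3; y = λ·(40 - 3) - 36 ≡ 15. → (3, 15)
add Q: (3, 15) + (17, 11). λ = (11 - 15)/(17 - 3) ≡ 39/14 mod 43. 14⁻¹ ≡ 40 (mod 43), so λ ≡ 12.
  x = λ² - 3 - 17 = 144 - 20 ≡ 38; y = λ·(3 - 38) - 15 ≡ 38. → (38, 38)
double: tangent at (38, 38): λ = (3·38² + 6)/(2·38) ≡ 38/33. 33⁻¹ ≡ 30 (mod 43), so λ ≡ 38·30 ≡ 22.
  x = λ² - 38 - 38 = 484 - 76 ≡ 21; y = λ·(38 - 21) - 38 ≡ 35. → (21, 35)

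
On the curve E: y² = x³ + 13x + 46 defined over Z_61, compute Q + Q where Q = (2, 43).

(58, 23)

tangent at (2, 43): λ = (3·2² + 13)/(2·43) ≡ 25/25. 25⁻¹ ≡ 22 (mod 61), so λ ≡ 25·22 ≡ 1.
  x = λ² - 2 - 2 = 1 - 4 ≡ 58; y = λ·(2 - 58) - 43 ≡ 23. → (58, 23)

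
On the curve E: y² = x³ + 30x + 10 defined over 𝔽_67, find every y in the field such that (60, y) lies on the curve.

23, 44

x³ + 30x + 10 = 217810 ≡ 60 (mod 67).
Square roots of 60 mod 67: 23 and 44 (since 23² = 529 ≡ 60).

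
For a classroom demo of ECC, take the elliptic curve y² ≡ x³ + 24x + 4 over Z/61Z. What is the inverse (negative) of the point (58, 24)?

-(58, 24) = (58, -24 mod 61) = (58, 37).

(58, 37)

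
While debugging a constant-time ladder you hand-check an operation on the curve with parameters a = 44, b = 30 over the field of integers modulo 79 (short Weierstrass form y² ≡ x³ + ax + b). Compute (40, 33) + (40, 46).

O

The two points share x = 40 and their y-coordinates satisfy 33 + 46 ≡ 0 (mod 79), so they are inverses. Their sum is 𝒪.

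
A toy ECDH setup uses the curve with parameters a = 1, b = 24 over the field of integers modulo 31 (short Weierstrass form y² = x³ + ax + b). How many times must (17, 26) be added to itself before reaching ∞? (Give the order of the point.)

7

2P: tangent at (17, 26): λ = (3·17² + 1)/(2·26) ≡ 0/21. 21⁻¹ ≡ 3 (mod 31), so λ ≡ 0·3 ≡ 0.
  x = λ² - 17 - 17 = 0 - 34 ≡ 28; y = λ·(17 - 28) - 26 ≡ 5. → (28, 5)
3P: (28, 5) + (17, 26). λ = (26 - 5)/(17 - 28) ≡ 21/20 mod 31. 20⁻¹ ≡ 14 (mod 31), so λ ≡ 15.
  x = λ² - 28 - 17 = 225 - 45 ≡ 25; y = λ·(28 - 25) - 5 ≡ 9. → (25, 9)
4P: (25, 9) + (17, 26). λ = (26 - 9)/(17 - 25) ≡ 17/23 mod 31. 23⁻¹ ≡ 27 (mod 31) since 23·27 = 621 ≡ 1, so λ ≡ 25.
  x = λ² - 25 - 17 = 625 - 42 ≡ 25; y = λ·(25 - 25) - 9 ≡ 22. → (25, 22)
5P: (25, 22) + (17, 26). λ = (26 - 22)/(17 - 25) ≡ 4/23 mod 31. 23⁻¹ ≡ 27 (mod 31), so λ ≡ 15.
  x = λ² - 25 - 17 = 225 - 42 ≡ 28; y = λ·(25 - 28) - 22 ≡ 26. → (28, 26)
6P: (28, 26) + (17, 26). λ = (26 - 26)/(17 - 28) ≡ 0/20 mod 31. 20⁻¹ ≡ 14 (mod 31), so λ ≡ 0.
  x = λ² - 28 - 17 = 0 - 45 ≡ 17; y = λ·(28 - 17) - 26 ≡ 5. → (17, 5)
7P: (17, 5) + (17, 26): same x and y₁ ≡ -y₂, so the sum is ∞.
7P = ∞, so the order is 7.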